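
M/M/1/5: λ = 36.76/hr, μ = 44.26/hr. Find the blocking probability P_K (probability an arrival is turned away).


ρ = λ/μ = 36.76/44.26 = 0.8305
P_K = (1−ρ)ρ^K/(1−ρ^(K+1)) = (0.1695·0.395203)/(1 − 0.328235)
= 0.066968/0.671765 = 0.099690

Final: 0.099690


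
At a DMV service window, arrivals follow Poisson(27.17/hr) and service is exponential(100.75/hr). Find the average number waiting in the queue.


ρ = 27.17/100.75 = 0.2697
Lq = ρ²/(1−ρ) = 0.07273/0.7303 = 0.09958

Final: 0.09958


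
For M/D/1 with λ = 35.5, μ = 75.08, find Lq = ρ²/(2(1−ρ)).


ρ = 35.5/75.08 = 0.4728
M/D/1: Lq = ρ²/(2(1−ρ)) = 0.2236/(2·0.5272) = 0.21204

Final: 0.21204


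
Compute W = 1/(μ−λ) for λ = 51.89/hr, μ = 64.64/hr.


W = 1/(μ−λ) = 1/(64.64 − 51.89) = 1/12.75 = 0.07843 hr

Final: 0.07843 hr


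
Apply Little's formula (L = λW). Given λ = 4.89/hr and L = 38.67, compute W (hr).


W = L/λ = 38.67/4.89 = 7.9080 hr

Final: 7.9080 hr


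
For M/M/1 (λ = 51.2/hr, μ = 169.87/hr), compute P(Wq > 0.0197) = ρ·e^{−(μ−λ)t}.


ρ = 51.2/169.87 = 0.3014
P(Wq > t) = ρ·e^{−(μ−λ)t} = 0.3014·e^{−2.3378}
= 0.3014·0.096540 = 0.029098

Final: 0.029098


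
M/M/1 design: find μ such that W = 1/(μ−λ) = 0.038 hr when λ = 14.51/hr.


W = 1/(μ−λ) ⇒ μ − λ = 1/W = 1/0.038 = 26.3158
μ = λ + 1/W = 14.51 + 26.3158 = 40.8258 per hr

Final: 40.8258 /hr


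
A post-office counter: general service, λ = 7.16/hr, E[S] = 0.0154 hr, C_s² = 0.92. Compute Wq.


ρ = λ·E[S] = 7.16·0.0154 = 0.1103
E[S²] = E[S]²(1+C_s²) = 0.0154²·(1+0.92) = 0.0004553
Wq = λ·E[S²]/(2(1−ρ)) = 7.16·0.0004553/(2·0.8897) = 0.001832 hr

Final: 0.001832 hr


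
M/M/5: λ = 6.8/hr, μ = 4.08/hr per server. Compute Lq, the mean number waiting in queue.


a = λ/μ = 1.6667; ρ = a/5 = 0.3333
P₀ = 0.188345
Lq = P₀·a^c·ρ / (c!·(1−ρ)²) = 0.188345·12.86008·0.3333/(120·0.44444)
= 0.01514

Final: 0.01514


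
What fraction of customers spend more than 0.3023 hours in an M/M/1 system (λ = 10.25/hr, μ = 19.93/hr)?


W ~ Exponential(μ−λ) for M/M/1.
μ − λ = 19.93 − 10.25 = 9.6800
P(W > t) = e^{−(μ−λ)t} = e^{−2.9263} = 0.053597

Final: 0.053597


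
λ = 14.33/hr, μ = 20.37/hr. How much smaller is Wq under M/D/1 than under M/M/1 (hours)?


ρ = 14.33/20.37 = 0.7035
Wq(M/M/1) = ρ/(μ−λ) = 0.7035/6.04 = 0.11647 hr
Wq(M/D/1) = ρ/(2(μ−λ)) = 0.05824 hr
Savings = 0.11647 − 0.05824 = 0.05824 hr

Final: 0.05824 hr


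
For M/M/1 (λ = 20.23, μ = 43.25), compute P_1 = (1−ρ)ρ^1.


ρ = 20.23/43.25 = 0.4677
P_n = (1−ρ)·ρ^n = (1 − 0.4677)·0.4677^1 = 0.5323·0.467746 = 0.248960

Final: 0.248960


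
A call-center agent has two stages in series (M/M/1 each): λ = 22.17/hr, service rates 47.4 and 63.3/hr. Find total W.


Each node sees arrival rate λ = 22.17/hr (tandem ⇒ throughput preserved).
W₁ = 1/(μ₁−λ) = 1/(47.4−22.17) = 0.03964 hr
W₂ = 1/(μ₂−λ) = 1/(63.3−22.17) = 0.02431 hr
W_total = W₁ + W₂ = 0.03964 + 0.02431 = 0.06395 hr

Final: 0.06395 hr


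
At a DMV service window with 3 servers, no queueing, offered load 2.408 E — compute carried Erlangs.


B(3,2.408) = 0.269519 (Erlang-B)
Carried load = a(1 − B) = 2.408·(1 − 0.269519) = 2.408·0.730481 = 1.7590 E

Final: 1.7590 Erlangs


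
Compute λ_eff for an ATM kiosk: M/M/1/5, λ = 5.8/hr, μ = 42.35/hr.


ρ = 0.1370; P_K = (1−ρ)ρ^5/(1−ρ^6) = 0.00004158
λ_eff = λ(1 − P_K) = 5.8·(1 − 0.00004158) = 5.8·0.999958 = 5.7998 /hr

Final: 5.7998 /hr


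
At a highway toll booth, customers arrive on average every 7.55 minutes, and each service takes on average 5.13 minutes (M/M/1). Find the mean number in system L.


λ = 60/7.55 = 7.9470 /hr
μ = 60/5.13 = 11.6959 /hr
ρ = λ/μ = 7.9470/11.6959 = 0.6795
L = ρ/(1−ρ) = 0.6795/0.3205 = 2.1198

Final: 2.1198


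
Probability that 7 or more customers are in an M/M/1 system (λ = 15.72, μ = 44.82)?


ρ = 15.72/44.82 = 0.3507
P(N ≥ n) = ρ^n = 0.3507^7 = 0.0006529

Final: 0.0006529


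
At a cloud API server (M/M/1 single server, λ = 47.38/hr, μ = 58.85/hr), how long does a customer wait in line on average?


ρ = 47.38/58.85 = 0.8051
Wq = ρ/(μ−λ) = 0.8051/(58.85 − 47.38) = 0.8051/11.47 = 0.07019 hr

Final: 0.07019 hr


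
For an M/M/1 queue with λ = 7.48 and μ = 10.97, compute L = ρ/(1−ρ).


ρ = λ/μ = 7.48/10.97 = 0.6819
L = ρ/(1−ρ) = 0.6819/(1 − 0.6819) = 0.6819/0.3181 = 2.1433

Final: 2.1433


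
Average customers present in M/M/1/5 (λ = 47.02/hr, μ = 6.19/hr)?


ρ = 47.02/6.19 = 7.5961
L = ρ[1 − (K+1)ρ^K + Kρ^(K+1)] / [(1−ρ)(1−ρ^(K+1))]
Numerator: 7.5961·(1 − 6·25290.643447 + 5·192110.832774) = 6143829.963793
Denominator: (-6.5961)·(-192109.832774) = 1267180.043966
L = 6143829.963793/1267180.043966 = 4.8484

Final: 4.8484


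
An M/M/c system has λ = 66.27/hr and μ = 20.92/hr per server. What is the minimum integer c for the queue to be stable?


Stability requires cμ > λ ⇔ c > λ/μ.
λ/μ = 66.27/20.92 = 3.1678
Minimum integer c = ⌊3.1678⌋ + 1 = 4
Check: 4·20.92 = 83.68 > 66.27, while 3·20.92 = 62.76 ≤ 66.27

Final: 4 servers


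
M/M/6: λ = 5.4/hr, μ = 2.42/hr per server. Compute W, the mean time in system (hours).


a = 2.2314; ρ = 0.3719; P₀ = 0.107070
Lq = P₀·a^c·ρ/(c!(1−ρ)²) = 0.01731
Wq = Lq/λ = 0.01731/5.4 = 0.003205 hr
W = Wq + 1/μ = 0.003205 + 0.41322 = 0.41643 hr

Final: 0.41643 hr


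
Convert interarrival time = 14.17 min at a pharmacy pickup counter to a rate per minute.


λ = 1/(interarrival time) in consistent units.
1 minute = 1 min, so λ = 1/14.17 = 0.07057 per minute

Final: 0.07057 /min


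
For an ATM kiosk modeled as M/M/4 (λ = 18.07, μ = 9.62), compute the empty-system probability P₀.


a = λ/μ = 18.07/9.62 = 1.8784; ρ = a/c = 0.4696
Σ_{k=0}^{3} a^k/k! (terms k=0..3) = 1.00000 + 1.87838 + 1.76415 + 1.10458 = 5.74711
Tail: a^4/(4!(1−ρ)) = 12.44894/(24·0.5304) = 0.97794
P₀ = 1/(5.74711 + 0.97794) = 1/6.72506 = 0.148698

Final: 0.148698


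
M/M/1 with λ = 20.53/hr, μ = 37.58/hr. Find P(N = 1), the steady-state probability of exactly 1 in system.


ρ = 20.53/37.58 = 0.5463
P_n = (1−ρ)·ρ^n = (1 − 0.5463)·0.5463^1 = 0.4537·0.546301 = 0.247856

Final: 0.247856


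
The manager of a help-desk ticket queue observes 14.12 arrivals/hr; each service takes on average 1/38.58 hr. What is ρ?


ρ = λ/μ = 14.12/38.58 = 0.3660

Final: 0.3660


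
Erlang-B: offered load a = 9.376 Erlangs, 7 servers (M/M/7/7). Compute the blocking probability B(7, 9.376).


B(c,a) = (a^c/c!) / Σ_{k=0}^{c} a^k/k!
a^7/7! = 1263.841623
Σ terms (k=0..7): 1.00000 + 9.37600 + 43.95469 + 137.37305 + 322.00243 + 603.81896 + 943.56776 + 1263.84162 = 3324.934523
B = 1263.841623/3324.934523 = 0.380110

Final: 0.380110


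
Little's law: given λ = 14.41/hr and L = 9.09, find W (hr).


W = L/λ = 9.09/14.41 = 0.6308 hr

Final: 0.6308 hr


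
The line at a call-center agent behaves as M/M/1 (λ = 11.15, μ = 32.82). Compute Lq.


ρ = 11.15/32.82 = 0.3397
Lq = ρ²/(1−ρ) = 0.1154/0.6603 = 0.1748

Final: 0.1748


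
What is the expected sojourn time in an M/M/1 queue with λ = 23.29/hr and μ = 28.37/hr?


W = 1/(μ−λ) = 1/(28.37 − 23.29) = 1/5.08 = 0.1969 hr

Final: 0.1969 hr


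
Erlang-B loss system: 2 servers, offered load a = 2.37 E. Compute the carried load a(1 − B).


B(2,2.37) = 0.454556 (Erlang-B)
Carried load = a(1 − B) = 2.37·(1 − 0.454556) = 2.37·0.545444 = 1.2927 E

Final: 1.2927 Erlangs


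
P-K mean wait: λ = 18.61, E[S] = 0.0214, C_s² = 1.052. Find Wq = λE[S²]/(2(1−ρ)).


ρ = λ·E[S] = 18.61·0.0214 = 0.3983
E[S²] = E[S]²(1+C_s²) = 0.0214²·(1+1.052) = 0.0009397
Wq = λ·E[S²]/(2(1−ρ)) = 18.61·0.0009397/(2·0.6017) = 0.01453 hr

Final: 0.01453 hr


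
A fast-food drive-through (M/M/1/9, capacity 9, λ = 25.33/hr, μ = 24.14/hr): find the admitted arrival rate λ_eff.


ρ = 1.0493; P_K = (1−ρ)ρ^9/(1−ρ^10) = 0.122999
λ_eff = λ(1 − P_K) = 25.33·(1 − 0.122999) = 25.33·0.877001 = 22.2144 /hr

Final: 22.2144 /hr


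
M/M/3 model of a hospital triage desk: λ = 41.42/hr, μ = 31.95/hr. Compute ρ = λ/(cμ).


ρ = λ/(cμ) = 41.42/(3·31.95) = 41.42/95.85 = 0.4321

Final: 0.4321


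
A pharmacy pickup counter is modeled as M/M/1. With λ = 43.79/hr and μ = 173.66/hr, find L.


ρ = λ/μ = 43.79/173.66 = 0.2522
L = ρ/(1−ρ) = 0.2522/(1 − 0.2522) = 0.2522/0.7478 = 0.3372

Final: 0.3372


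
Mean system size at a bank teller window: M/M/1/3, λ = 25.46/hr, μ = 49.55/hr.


ρ = 25.46/49.55 = 0.5138
L = ρ[1 − (K+1)ρ^K + Kρ^(K+1)] / [(1−ρ)(1−ρ^(K+1))]
Numerator: 0.5138·(1 − 4·0.135658 + 3·0.069704) = 0.342455
Denominator: (0.4862)·(0.930296) = 0.452287
L = 0.342455/0.452287 = 0.7572

Final: 0.7572


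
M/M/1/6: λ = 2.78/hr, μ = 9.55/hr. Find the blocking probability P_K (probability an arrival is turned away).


ρ = λ/μ = 2.78/9.55 = 0.2911
P_K = (1−ρ)ρ^K/(1−ρ^(K+1)) = (0.7089·0.0006085)/(1 − 0.0001771)
= 0.0004314/0.999823 = 0.0004314

Final: 0.0004314


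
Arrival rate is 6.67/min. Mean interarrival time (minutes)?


Mean interarrival time = 1/λ = 1/6.67 minute = 0.14993 minute
In minutes: 0.14993 × 1 = 0.1499 min

Final: 0.1499 min


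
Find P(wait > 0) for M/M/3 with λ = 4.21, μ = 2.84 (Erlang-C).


a = λ/μ = 1.4824; ρ = a/3 = 0.4941
P₀ = 0.214851 (from M/M/c formula)
C(c,a) = [a^c/(c!(1−ρ))]·P₀ = [3.25755/(6·0.5059)]·0.214851
= 1.07325·0.214851 = 0.230589

Final: 0.230589


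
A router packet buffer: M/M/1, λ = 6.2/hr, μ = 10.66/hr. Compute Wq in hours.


ρ = 6.2/10.66 = 0.5816
Wq = ρ/(μ−λ) = 0.5816/(10.66 − 6.2) = 0.5816/4.46 = 0.1304 hr

Final: 0.1304 hr


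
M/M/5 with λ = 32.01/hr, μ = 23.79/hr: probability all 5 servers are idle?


a = λ/μ = 32.01/23.79 = 1.3455; ρ = a/c = 0.2691
Σ_{k=0}^{4} a^k/k! (terms k=0..4) = 1.00000 + 1.34552 + 0.90522 + 0.40600 + 0.13657 = 3.79331
Tail: a^5/(5!(1−ρ)) = 4.41018/(120·0.7309) = 0.05028
P₀ = 1/(3.79331 + 0.05028) = 1/3.84359 = 0.260174

Final: 0.260174


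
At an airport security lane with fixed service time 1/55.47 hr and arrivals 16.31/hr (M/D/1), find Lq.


ρ = 16.31/55.47 = 0.2940
M/D/1: Lq = ρ²/(2(1−ρ)) = 0.08646/(2·0.7060) = 0.06123

Final: 0.06123


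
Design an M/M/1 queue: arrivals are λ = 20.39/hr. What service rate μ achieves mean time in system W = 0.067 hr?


W = 1/(μ−λ) ⇒ μ − λ = 1/W = 1/0.067 = 14.9254
μ = λ + 1/W = 20.39 + 14.9254 = 35.3154 per hr

Final: 35.3154 /hr


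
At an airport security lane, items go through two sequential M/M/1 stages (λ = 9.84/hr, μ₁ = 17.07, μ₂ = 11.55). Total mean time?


Each node sees arrival rate λ = 9.84/hr (tandem ⇒ throughput preserved).
W₁ = 1/(μ₁−λ) = 1/(17.07−9.84) = 0.13831 hr
W₂ = 1/(μ₂−λ) = 1/(11.55−9.84) = 0.58480 hr
W_total = W₁ + W₂ = 0.13831 + 0.58480 = 0.72311 hr

Final: 0.72311 hr


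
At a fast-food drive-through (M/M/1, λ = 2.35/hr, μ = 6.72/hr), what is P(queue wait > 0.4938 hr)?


ρ = 2.35/6.72 = 0.3497
P(Wq > t) = ρ·e^{−(μ−λ)t} = 0.3497·e^{−2.1579}
= 0.3497·0.115567 = 0.040414

Final: 0.040414


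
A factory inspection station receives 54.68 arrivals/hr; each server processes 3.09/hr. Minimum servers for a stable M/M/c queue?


Stability requires cμ > λ ⇔ c > λ/μ.
λ/μ = 54.68/3.09 = 17.6958
Minimum integer c = ⌊17.6958⌋ + 1 = 18
Check: 18·3.09 = 55.62 > 54.68, while 17·3.09 = 52.53 ≤ 54.68

Final: 18 servers


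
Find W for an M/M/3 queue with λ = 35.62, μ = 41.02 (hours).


a = 0.8684; ρ = 0.2895; P₀ = 0.416847
Lq = P₀·a^c·ρ/(c!(1−ρ)²) = 0.02608
Wq = Lq/λ = 0.02608/35.62 = 0.0007322 hr
W = Wq + 1/μ = 0.0007322 + 0.02438 = 0.02511 hr

Final: 0.02511 hr


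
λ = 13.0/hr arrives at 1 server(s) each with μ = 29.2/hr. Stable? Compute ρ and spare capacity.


Total capacity cμ = 1·29.2 = 29.20/hr
ρ = λ/(cμ) = 13.0/29.20 = 0.4452
Stable ⇔ ρ < 1: YES
Spare capacity = cμ − λ = 29.20 − 13.0 = 16.20/hr

Final: ρ = 0.4452; stable; margin = 16.20/hr


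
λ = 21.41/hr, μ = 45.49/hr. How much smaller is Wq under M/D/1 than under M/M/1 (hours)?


ρ = 21.41/45.49 = 0.4707
Wq(M/M/1) = ρ/(μ−λ) = 0.4707/24.08 = 0.01955 hr
Wq(M/D/1) = ρ/(2(μ−λ)) = 0.009773 hr
Savings = 0.01955 − 0.009773 = 0.009773 hr

Final: 0.009773 hr


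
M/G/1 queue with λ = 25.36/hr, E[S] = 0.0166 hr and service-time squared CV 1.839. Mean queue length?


ρ = λ·E[S] = 25.36·0.0166 = 0.4210
Lq = ρ²(1+C_s²)/(2(1−ρ)) = 0.1772·(1+1.839)/(2·0.5790)
= 0.1772·2.8390/1.1580 = 0.43446

Final: 0.43446


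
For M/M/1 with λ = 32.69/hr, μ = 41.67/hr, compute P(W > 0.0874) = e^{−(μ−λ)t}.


W ~ Exponential(μ−λ) for M/M/1.
μ − λ = 41.67 − 32.69 = 8.9800
P(W > t) = e^{−(μ−λ)t} = e^{−0.7849} = 0.456187

Final: 0.456187


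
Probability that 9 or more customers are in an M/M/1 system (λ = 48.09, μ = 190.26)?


ρ = 48.09/190.26 = 0.2528
P(N ≥ n) = ρ^n = 0.2528^9 = 0.000004211

Final: 0.000004211


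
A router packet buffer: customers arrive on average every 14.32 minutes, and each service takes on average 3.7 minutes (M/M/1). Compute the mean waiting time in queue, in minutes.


λ = 60/14.32 = 4.1899 /hr
μ = 60/3.7 = 16.2162 /hr
ρ = λ/μ = 4.1899/16.2162 = 0.2584
Wq = ρ/(μ−λ) = 0.2584/(16.2162−4.1899) = 0.02148 hr
In minutes: 0.02148·60 = 1.289 min

Final: 1.289 min


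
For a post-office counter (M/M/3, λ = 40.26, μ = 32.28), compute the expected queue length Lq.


a = λ/μ = 1.2472; ρ = a/3 = 0.4157
P₀ = 0.279454
Lq = P₀·a^c·ρ / (c!·(1−ρ)²) = 0.279454·1.94008·0.4157/(6·0.34136)
= 0.11005

Final: 0.11005


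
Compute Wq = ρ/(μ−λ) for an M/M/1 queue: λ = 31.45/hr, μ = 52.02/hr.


ρ = 31.45/52.02 = 0.6046
Wq = ρ/(μ−λ) = 0.6046/(52.02 − 31.45) = 0.6046/20.57 = 0.02939 hr

Final: 0.02939 hr


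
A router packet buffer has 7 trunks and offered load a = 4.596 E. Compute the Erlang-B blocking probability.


B(c,a) = (a^c/c!) / Σ_{k=0}^{c} a^k/k!
a^7/7! = 8.594678
Σ terms (k=0..7): 1.00000 + 4.59600 + 10.56161 + 16.18038 + 18.59126 + 17.08909 + 13.09024 + 8.59468 = 89.703257
B = 8.594678/89.703257 = 0.095812

Final: 0.095812


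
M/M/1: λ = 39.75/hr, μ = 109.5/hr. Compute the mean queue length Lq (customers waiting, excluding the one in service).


ρ = 39.75/109.5 = 0.3630
Lq = ρ²/(1−ρ) = 0.1318/0.6370 = 0.2069

Final: 0.2069


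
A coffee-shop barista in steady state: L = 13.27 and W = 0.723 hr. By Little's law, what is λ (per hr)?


λ = L/W = 13.27/0.723 = 18.3541 /hr

Final: 18.3541 /hr


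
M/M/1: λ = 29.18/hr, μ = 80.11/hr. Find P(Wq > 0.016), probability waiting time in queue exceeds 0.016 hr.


ρ = 29.18/80.11 = 0.3642
P(Wq > t) = ρ·e^{−(μ−λ)t} = 0.3642·e^{−0.8149}
= 0.3642·0.442692 = 0.161250

Final: 0.161250


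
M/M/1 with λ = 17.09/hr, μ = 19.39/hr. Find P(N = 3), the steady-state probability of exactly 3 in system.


ρ = 17.09/19.39 = 0.8814
P_n = (1−ρ)·ρ^n = (1 − 0.8814)·0.8814^3 = 0.1186·0.684688 = 0.081216

Final: 0.081216


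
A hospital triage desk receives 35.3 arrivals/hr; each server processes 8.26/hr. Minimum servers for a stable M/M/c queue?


Stability requires cμ > λ ⇔ c > λ/μ.
λ/μ = 35.3/8.26 = 4.2736
Minimum integer c = ⌊4.2736⌋ + 1 = 5
Check: 5·8.26 = 41.30 > 35.3, while 4·8.26 = 33.04 ≤ 35.3

Final: 5 servers


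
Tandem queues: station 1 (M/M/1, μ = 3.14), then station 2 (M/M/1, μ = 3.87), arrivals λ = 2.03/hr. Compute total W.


Each node sees arrival rate λ = 2.03/hr (tandem ⇒ throughput preserved).
W₁ = 1/(μ₁−λ) = 1/(3.14−2.03) = 0.90090 hr
W₂ = 1/(μ₂−λ) = 1/(3.87−2.03) = 0.54348 hr
W_total = W₁ + W₂ = 0.90090 + 0.54348 = 1.44438 hr

Final: 1.44438 hr


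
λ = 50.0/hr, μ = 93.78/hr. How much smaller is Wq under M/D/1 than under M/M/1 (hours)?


ρ = 50.0/93.78 = 0.5332
Wq(M/M/1) = ρ/(μ−λ) = 0.5332/43.78 = 0.01218 hr
Wq(M/D/1) = ρ/(2(μ−λ)) = 0.006089 hr
Savings = 0.01218 − 0.006089 = 0.006089 hr

Final: 0.006089 hr


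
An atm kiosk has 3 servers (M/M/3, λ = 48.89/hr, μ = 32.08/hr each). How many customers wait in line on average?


a = λ/μ = 1.5240; ρ = a/3 = 0.5080
P₀ = 0.204735
Lq = P₀·a^c·ρ / (c!·(1−ρ)²) = 0.204735·3.53962·0.5080/(6·0.24206)
= 0.25347

Final: 0.25347


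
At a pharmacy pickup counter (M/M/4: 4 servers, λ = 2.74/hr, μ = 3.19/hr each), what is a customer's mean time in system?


a = 0.8589; ρ = 0.2147; P₀ = 0.423314
Lq = P₀·a^c·ρ/(c!(1−ρ)²) = 0.003343
Wq = Lq/λ = 0.003343/2.74 = 0.001220 hr
W = Wq + 1/μ = 0.001220 + 0.31348 = 0.31470 hr

Final: 0.31470 hr


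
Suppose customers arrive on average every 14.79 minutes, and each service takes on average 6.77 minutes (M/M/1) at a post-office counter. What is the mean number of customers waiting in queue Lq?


λ = 60/14.79 = 4.0568 /hr
μ = 60/6.77 = 8.8626 /hr
ρ = λ/μ = 4.0568/8.8626 = 0.4577
Lq = ρ²/(1−ρ) = 0.2095/0.5423 = 0.3864

Final: 0.3864


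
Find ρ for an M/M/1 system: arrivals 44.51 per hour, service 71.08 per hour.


ρ = λ/μ = 44.51/71.08 = 0.6262

Final: 0.6262


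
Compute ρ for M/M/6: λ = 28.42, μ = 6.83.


ρ = λ/(cμ) = 28.42/(6·6.83) = 28.42/40.98 = 0.6935

Final: 0.6935


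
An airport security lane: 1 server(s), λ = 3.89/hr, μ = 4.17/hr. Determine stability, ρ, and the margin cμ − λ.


Total capacity cμ = 1·4.17 = 4.17/hr
ρ = λ/(cμ) = 3.89/4.17 = 0.9329
Stable ⇔ ρ < 1: YES
Spare capacity = cμ − λ = 4.17 − 3.89 = 0.28/hr

Final: ρ = 0.9329; stable; margin = 0.28/hr


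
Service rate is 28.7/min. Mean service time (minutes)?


Mean service time = 1/μ = 1/28.7 minute = 0.03484 minute
In minutes: 0.03484 × 1 = 0.03484 min

Final: 0.03484 min


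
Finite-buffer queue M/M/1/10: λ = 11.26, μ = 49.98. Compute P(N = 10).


ρ = λ/μ = 11.26/49.98 = 0.2253
P_K = (1−ρ)ρ^K/(1−ρ^(K+1)) = (0.7747·0.0000003368)/(1 − 0.00000007589)
= 0.0000002610/1.000000 = 0.0000002610

Final: 0.0000002610


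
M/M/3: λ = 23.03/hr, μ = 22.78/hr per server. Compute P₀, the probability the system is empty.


a = λ/μ = 23.03/22.78 = 1.0110; ρ = a/c = 0.3370
Σ_{k=0}^{2} a^k/k! (terms k=0..2) = 1.00000 + 1.01097 + 0.51103 = 2.52201
Tail: a^3/(3!(1−ρ)) = 1.03329/(6·0.6630) = 0.25975
P₀ = 1/(2.52201 + 0.25975) = 1/2.78176 = 0.359485

Final: 0.359485


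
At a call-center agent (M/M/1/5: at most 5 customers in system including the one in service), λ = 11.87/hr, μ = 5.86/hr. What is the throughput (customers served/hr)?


ρ = 2.0256; P_K = (1−ρ)ρ^5/(1−ρ^6) = 0.513756
λ_eff = λ(1 − P_K) = 11.87·(1 − 0.513756) = 11.87·0.486244 = 5.7717 /hr

Final: 5.7717 /hr


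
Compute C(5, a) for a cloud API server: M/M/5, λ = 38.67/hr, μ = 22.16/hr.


a = λ/μ = 1.7450; ρ = a/5 = 0.3490
P₀ = 0.174011 (from M/M/c formula)
C(c,a) = [a^c/(c!(1−ρ))]·P₀ = [16.18162/(120·0.6510)]·0.174011
= 0.20714·0.174011 = 0.036045

Final: 0.036045


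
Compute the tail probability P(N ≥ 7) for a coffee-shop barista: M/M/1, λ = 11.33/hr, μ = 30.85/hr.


ρ = 11.33/30.85 = 0.3673
P(N ≥ n) = ρ^n = 0.3673^7 = 0.0009012

Final: 0.0009012


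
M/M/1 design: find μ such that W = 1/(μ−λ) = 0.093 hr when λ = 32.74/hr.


W = 1/(μ−λ) ⇒ μ − λ = 1/W = 1/0.093 = 10.7527
μ = λ + 1/W = 32.74 + 10.7527 = 43.4927 per hr

Final: 43.4927 /hr


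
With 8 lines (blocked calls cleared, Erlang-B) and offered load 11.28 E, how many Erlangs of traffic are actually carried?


B(8,11.28) = 0.394370 (Erlang-B)
Carried load = a(1 − B) = 11.28·(1 − 0.394370) = 11.28·0.605630 = 6.8315 E

Final: 6.8315 Erlangs


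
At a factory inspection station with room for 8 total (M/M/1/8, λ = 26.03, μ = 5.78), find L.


ρ = 26.03/5.78 = 4.5035
L = ρ[1 − (K+1)ρ^K + Kρ^(K+1)] / [(1−ρ)(1−ρ^(K+1))]
Numerator: 4.5035·(1 − 9·169188.421097 + 8·761933.321997) = 20593295.777238
Denominator: (-3.5035)·(-761932.321997) = 2669399.571012
L = 20593295.777238/2669399.571012 = 7.7146

Final: 7.7146


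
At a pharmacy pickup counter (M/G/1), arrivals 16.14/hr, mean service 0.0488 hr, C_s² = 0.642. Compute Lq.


ρ = λ·E[S] = 16.14·0.0488 = 0.7876
Lq = ρ²(1+C_s²)/(2(1−ρ)) = 0.6204·(1+0.642)/(2·0.2124)
= 0.6204·1.6420/0.4247 = 2.39828

Final: 2.39828


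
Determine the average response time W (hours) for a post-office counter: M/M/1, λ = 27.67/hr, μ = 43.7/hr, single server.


W = 1/(μ−λ) = 1/(43.7 − 27.67) = 1/16.03 = 0.06238 hr

Final: 0.06238 hr


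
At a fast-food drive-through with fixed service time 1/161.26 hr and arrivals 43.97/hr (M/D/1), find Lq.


ρ = 43.97/161.26 = 0.2727
M/D/1: Lq = ρ²/(2(1−ρ)) = 0.07435/(2·0.7273) = 0.05111

Final: 0.05111


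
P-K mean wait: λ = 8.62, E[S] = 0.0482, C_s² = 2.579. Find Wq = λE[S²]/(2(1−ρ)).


ρ = λ·E[S] = 8.62·0.0482 = 0.4155
E[S²] = E[S]²(1+C_s²) = 0.0482²·(1+2.579) = 0.008315
Wq = λ·E[S²]/(2(1−ρ)) = 8.62·0.008315/(2·0.5845) = 0.06131 hr

Final: 0.06131 hr


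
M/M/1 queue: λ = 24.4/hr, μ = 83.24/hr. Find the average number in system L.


ρ = λ/μ = 24.4/83.24 = 0.2931
L = ρ/(1−ρ) = 0.2931/(1 − 0.2931) = 0.2931/0.7069 = 0.4147

Final: 0.4147


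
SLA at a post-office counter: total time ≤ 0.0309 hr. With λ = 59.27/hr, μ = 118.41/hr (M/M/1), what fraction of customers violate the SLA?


W ~ Exponential(μ−λ) for M/M/1.
μ − λ = 118.41 − 59.27 = 59.1400
P(W > t) = e^{−(μ−λ)t} = e^{−1.8274} = 0.160827

Final: 0.160827


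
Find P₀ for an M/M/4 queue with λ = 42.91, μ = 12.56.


a = λ/μ = 42.91/12.56 = 3.4164; ρ = a/c = 0.8541
Σ_{k=0}^{3} a^k/k! (terms k=0..3) = 1.00000 + 3.41640 + 5.83590 + 6.64592 = 16.89822
Tail: a^4/(4!(1−ρ)) = 136.23086/(24·0.1459) = 38.90540
P₀ = 1/(16.89822 + 38.90540) = 1/55.80363 = 0.017920

Final: 0.017920


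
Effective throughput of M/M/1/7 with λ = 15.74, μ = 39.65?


ρ = 0.3970; P_K = (1−ρ)ρ^7/(1−ρ^8) = 0.0009374
λ_eff = λ(1 − P_K) = 15.74·(1 − 0.0009374) = 15.74·0.999063 = 15.7252 /hr

Final: 15.7252 /hr


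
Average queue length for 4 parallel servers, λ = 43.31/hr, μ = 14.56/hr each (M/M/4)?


a = λ/μ = 2.9746; ρ = a/4 = 0.7436
P₀ = 0.039200
Lq = P₀·a^c·ρ / (c!·(1−ρ)²) = 0.039200·78.29017·0.7436/(24·0.06572)
= 1.44701

Final: 1.44701


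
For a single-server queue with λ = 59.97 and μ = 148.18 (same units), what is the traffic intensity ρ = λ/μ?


ρ = λ/μ = 59.97/148.18 = 0.4047

Final: 0.4047


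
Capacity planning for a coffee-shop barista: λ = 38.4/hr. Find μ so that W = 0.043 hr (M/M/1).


W = 1/(μ−λ) ⇒ μ − λ = 1/W = 1/0.043 = 23.2558
μ = λ + 1/W = 38.4 + 23.2558 = 61.6558 per hr

Final: 61.6558 /hr


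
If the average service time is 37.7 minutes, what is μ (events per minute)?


μ = 1/(service time) in consistent units.
1 minute = 1 min, so μ = 1/37.7 = 0.02653 per minute

Final: 0.02653 /min


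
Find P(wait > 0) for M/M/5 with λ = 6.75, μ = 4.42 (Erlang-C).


a = λ/μ = 1.5271; ρ = a/5 = 0.3054
P₀ = 0.216773 (from M/M/c formula)
C(c,a) = [a^c/(c!(1−ρ))]·P₀ = [8.30630/(120·0.6946)]·0.216773
= 0.09966·0.216773 = 0.021603

Final: 0.021603


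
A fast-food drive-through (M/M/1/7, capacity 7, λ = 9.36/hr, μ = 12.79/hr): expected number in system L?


ρ = 9.36/12.79 = 0.7318
L = ρ[1 − (K+1)ρ^K + Kρ^(K+1)] / [(1−ρ)(1−ρ^(K+1))]
Numerator: 0.7318·(1 − 8·0.112418 + 7·0.082270) = 0.495110
Denominator: (0.2682)·(0.917730) = 0.246115
L = 0.495110/0.246115 = 2.0117

Final: 2.0117


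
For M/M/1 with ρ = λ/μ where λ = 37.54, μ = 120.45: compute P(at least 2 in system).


ρ = 37.54/120.45 = 0.3117
P(N ≥ n) = ρ^n = 0.3117^2 = 0.097135

Final: 0.097135


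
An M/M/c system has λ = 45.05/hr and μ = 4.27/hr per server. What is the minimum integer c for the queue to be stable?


Stability requires cμ > λ ⇔ c > λ/μ.
λ/μ = 45.05/4.27 = 10.5504
Minimum integer c = ⌊10.5504⌋ + 1 = 11
Check: 11·4.27 = 46.97 > 45.05, while 10·4.27 = 42.70 ≤ 45.05

Final: 11 servers


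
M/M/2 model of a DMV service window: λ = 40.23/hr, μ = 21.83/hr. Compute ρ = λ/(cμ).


ρ = λ/(cμ) = 40.23/(2·21.83) = 40.23/43.66 = 0.9214

Final: 0.9214


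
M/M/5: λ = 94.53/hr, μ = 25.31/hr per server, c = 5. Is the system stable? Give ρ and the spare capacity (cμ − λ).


Total capacity cμ = 5·25.31 = 126.55/hr
ρ = λ/(cμ) = 94.53/126.55 = 0.7470
Stable ⇔ ρ < 1: YES
Spare capacity = cμ − λ = 126.55 − 94.53 = 32.02/hr

Final: ρ = 0.7470; stable; margin = 32.02/hr


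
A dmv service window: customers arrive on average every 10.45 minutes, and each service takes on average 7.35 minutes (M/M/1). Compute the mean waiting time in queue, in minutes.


λ = 60/10.45 = 5.7416 /hr
μ = 60/7.35 = 8.1633 /hr
ρ = λ/μ = 5.7416/8.1633 = 0.7033
Wq = ρ/(μ−λ) = 0.7033/(8.1633−5.7416) = 0.29044 hr
In minutes: 0.29044·60 = 17.427 min

Final: 17.427 min


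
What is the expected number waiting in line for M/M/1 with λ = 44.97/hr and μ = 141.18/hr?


ρ = 44.97/141.18 = 0.3185
Lq = ρ²/(1−ρ) = 0.1015/0.6815 = 0.1489

Final: 0.1489


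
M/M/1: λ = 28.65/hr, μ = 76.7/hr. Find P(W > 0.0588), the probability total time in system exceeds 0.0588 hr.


W ~ Exponential(μ−λ) for M/M/1.
μ − λ = 76.7 − 28.65 = 48.0500
P(W > t) = e^{−(μ−λ)t} = e^{−2.8253} = 0.059288

Final: 0.059288


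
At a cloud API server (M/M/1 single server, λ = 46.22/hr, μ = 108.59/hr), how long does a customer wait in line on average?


ρ = 46.22/108.59 = 0.4256
Wq = ρ/(μ−λ) = 0.4256/(108.59 − 46.22) = 0.4256/62.37 = 0.006824 hr

Final: 0.006824 hr


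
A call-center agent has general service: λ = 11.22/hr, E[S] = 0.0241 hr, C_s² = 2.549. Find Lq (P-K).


ρ = λ·E[S] = 11.22·0.0241 = 0.2704
Lq = ρ²(1+C_s²)/(2(1−ρ)) = 0.07312·(1+2.549)/(2·0.7296)
= 0.07312·3.5490/1.4592 = 0.17783

Final: 0.17783


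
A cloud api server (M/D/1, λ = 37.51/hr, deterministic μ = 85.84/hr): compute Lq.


ρ = 37.51/85.84 = 0.4370
M/D/1: Lq = ρ²/(2(1−ρ)) = 0.1909/(2·0.5630) = 0.16957

Final: 0.16957


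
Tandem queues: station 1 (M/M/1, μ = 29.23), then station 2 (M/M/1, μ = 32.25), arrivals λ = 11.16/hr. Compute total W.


Each node sees arrival rate λ = 11.16/hr (tandem ⇒ throughput preserved).
W₁ = 1/(μ₁−λ) = 1/(29.23−11.16) = 0.05534 hr
W₂ = 1/(μ₂−λ) = 1/(32.25−11.16) = 0.04742 hr
W_total = W₁ + W₂ = 0.05534 + 0.04742 = 0.10276 hr

Final: 0.10276 hr


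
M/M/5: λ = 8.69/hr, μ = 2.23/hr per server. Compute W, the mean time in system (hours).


a = 3.8969; ρ = 0.7794; P₀ = 0.015174
Lq = P₀·a^c·ρ/(c!(1−ρ)²) = 1.81935
Wq = Lq/λ = 1.81935/8.69 = 0.20936 hr
W = Wq + 1/μ = 0.20936 + 0.44843 = 0.65779 hr

Final: 0.65779 hr


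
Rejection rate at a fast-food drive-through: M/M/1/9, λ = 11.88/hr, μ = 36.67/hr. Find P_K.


ρ = λ/μ = 11.88/36.67 = 0.3240
P_K = (1−ρ)ρ^K/(1−ρ^(K+1)) = (0.6760·0.00003931)/(1 − 0.00001274)
= 0.00002658/0.999987 = 0.00002658

Final: 0.00002658


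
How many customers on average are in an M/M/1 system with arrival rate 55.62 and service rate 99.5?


ρ = λ/μ = 55.62/99.5 = 0.5590
L = ρ/(1−ρ) = 0.5590/(1 − 0.5590) = 0.5590/0.4410 = 1.2675

Final: 1.2675


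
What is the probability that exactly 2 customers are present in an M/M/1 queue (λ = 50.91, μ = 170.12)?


ρ = 50.91/170.12 = 0.2993
P_n = (1−ρ)·ρ^n = (1 − 0.2993)·0.2993^2 = 0.7007·0.089556 = 0.062756

Final: 0.062756


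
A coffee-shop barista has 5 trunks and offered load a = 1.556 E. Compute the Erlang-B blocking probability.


B(c,a) = (a^c/c!) / Σ_{k=0}^{c} a^k/k!
a^5/5! = 0.076009
Σ terms (k=0..5): 1.00000 + 1.55600 + 1.21057 + 0.62788 + 0.24425 + 0.07601 = 4.714704
B = 0.076009/4.714704 = 0.016122

Final: 0.016122


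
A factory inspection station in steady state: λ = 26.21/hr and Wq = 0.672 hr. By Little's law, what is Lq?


Lq = λWq = 26.21·0.672 = 17.6131

Final: 17.6131


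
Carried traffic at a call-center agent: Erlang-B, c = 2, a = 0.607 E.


B(2,0.607) = 0.102848 (Erlang-B)
Carried load = a(1 − B) = 0.607·(1 − 0.102848) = 0.607·0.897152 = 0.5446 E

Final: 0.5446 Erlangs


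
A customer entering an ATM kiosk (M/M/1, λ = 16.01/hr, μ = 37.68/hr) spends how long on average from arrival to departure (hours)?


W = 1/(μ−λ) = 1/(37.68 − 16.01) = 1/21.67 = 0.04615 hr

Final: 0.04615 hr


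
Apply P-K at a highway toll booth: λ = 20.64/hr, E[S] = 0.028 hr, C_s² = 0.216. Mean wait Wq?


ρ = λ·E[S] = 20.64·0.028 = 0.5779
E[S²] = E[S]²(1+C_s²) = 0.028²·(1+0.216) = 0.0009533
Wq = λ·E[S²]/(2(1−ρ)) = 20.64·0.0009533/(2·0.4221) = 0.02331 hr

Final: 0.02331 hr


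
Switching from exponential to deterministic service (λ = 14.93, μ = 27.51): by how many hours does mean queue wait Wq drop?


ρ = 14.93/27.51 = 0.5427
Wq(M/M/1) = ρ/(μ−λ) = 0.5427/12.58 = 0.04314 hr
Wq(M/D/1) = ρ/(2(μ−λ)) = 0.02157 hr
Savings = 0.04314 − 0.02157 = 0.02157 hr

Final: 0.02157 hr


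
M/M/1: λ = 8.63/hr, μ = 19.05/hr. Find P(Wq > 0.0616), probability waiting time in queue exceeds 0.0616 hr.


ρ = 8.63/19.05 = 0.4530
P(Wq > t) = ρ·e^{−(μ−λ)t} = 0.4530·e^{−0.6419}
= 0.4530·0.526306 = 0.238426

Final: 0.238426


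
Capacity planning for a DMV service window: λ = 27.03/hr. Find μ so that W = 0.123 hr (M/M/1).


W = 1/(μ−λ) ⇒ μ − λ = 1/W = 1/0.123 = 8.1301
μ = λ + 1/W = 27.03 + 8.1301 = 35.1601 per hr

Final: 35.1601 /hr


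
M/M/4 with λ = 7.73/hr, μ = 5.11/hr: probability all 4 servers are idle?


a = λ/μ = 7.73/5.11 = 1.5127; ρ = a/c = 0.3782
Σ_{k=0}^{3} a^k/k! (terms k=0..3) = 1.00000 + 1.51272 + 1.14416 + 0.57693 = 4.23381
Tail: a^4/(4!(1−ρ)) = 5.23642/(24·0.6218) = 0.35088
P₀ = 1/(4.23381 + 0.35088) = 1/4.58469 = 0.218117

Final: 0.218117


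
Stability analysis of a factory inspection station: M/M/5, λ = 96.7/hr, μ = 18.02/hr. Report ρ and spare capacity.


Total capacity cμ = 5·18.02 = 90.10/hr
ρ = λ/(cμ) = 96.7/90.10 = 1.0733
Stable ⇔ ρ < 1: NO
Spare capacity = cμ − λ = 90.10 − 96.7 = -6.60/hr

Final: ρ = 1.0733; unstable; margin = -6.60/hr


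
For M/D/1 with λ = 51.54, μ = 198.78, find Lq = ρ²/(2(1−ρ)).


ρ = 51.54/198.78 = 0.2593
M/D/1: Lq = ρ²/(2(1−ρ)) = 0.06723/(2·0.7407) = 0.04538

Final: 0.04538


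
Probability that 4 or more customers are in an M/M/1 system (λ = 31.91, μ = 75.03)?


ρ = 31.91/75.03 = 0.4253
P(N ≥ n) = ρ^n = 0.4253^4 = 0.032717

Final: 0.032717


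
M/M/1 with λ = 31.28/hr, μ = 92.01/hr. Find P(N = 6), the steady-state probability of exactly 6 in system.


ρ = 31.28/92.01 = 0.3400
P_n = (1−ρ)·ρ^n = (1 − 0.3400)·0.3400^6 = 0.6600·0.001544 = 0.001019

Final: 0.001019


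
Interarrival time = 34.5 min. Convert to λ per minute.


λ = 1/(interarrival time) in consistent units.
1 minute = 1 min, so λ = 1/34.5 = 0.02899 per minute

Final: 0.02899 /min


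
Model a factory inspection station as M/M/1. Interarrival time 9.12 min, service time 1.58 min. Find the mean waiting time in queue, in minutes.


λ = 60/9.12 = 6.5789 /hr
μ = 60/1.58 = 37.9747 /hr
ρ = λ/μ = 6.5789/37.9747 = 0.1732
Wq = ρ/(μ−λ) = 0.1732/(37.9747−6.5789) = 0.005518 hr
In minutes: 0.005518·60 = 0.3311 min

Final: 0.3311 min


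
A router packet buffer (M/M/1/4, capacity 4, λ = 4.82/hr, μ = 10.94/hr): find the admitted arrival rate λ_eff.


ρ = 0.4406; P_K = (1−ρ)ρ^4/(1−ρ^5) = 0.021435
λ_eff = λ(1 − P_K) = 4.82·(1 − 0.021435) = 4.82·0.978565 = 4.7167 /hr

Final: 4.7167 /hr


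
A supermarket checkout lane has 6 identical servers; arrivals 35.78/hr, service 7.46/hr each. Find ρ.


ρ = λ/(cμ) = 35.78/(6·7.46) = 35.78/44.76 = 0.7994

Final: 0.7994


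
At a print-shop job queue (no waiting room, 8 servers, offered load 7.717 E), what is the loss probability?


B(c,a) = (a^c/c!) / Σ_{k=0}^{c} a^k/k!
a^8/8! = 311.937422
Σ terms (k=0..8): 1.00000 + 7.71700 + 29.77604 + 76.59391 + 147.76880 + 228.06637 + 293.33137 + 323.37688 + 311.93742 = 1419.567801
B = 311.937422/1419.567801 = 0.219741

Final: 0.219741


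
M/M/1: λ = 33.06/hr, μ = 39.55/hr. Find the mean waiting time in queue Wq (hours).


ρ = 33.06/39.55 = 0.8359
Wq = ρ/(μ−λ) = 0.8359/(39.55 − 33.06) = 0.8359/6.49 = 0.1288 hr

Final: 0.1288 hr


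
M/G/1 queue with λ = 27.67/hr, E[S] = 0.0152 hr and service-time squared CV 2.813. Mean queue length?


ρ = λ·E[S] = 27.67·0.0152 = 0.4206
Lq = ρ²(1+C_s²)/(2(1−ρ)) = 0.1769·(1+2.813)/(2·0.5794)
= 0.1769·3.8130/1.1588 = 0.58204

Final: 0.58204


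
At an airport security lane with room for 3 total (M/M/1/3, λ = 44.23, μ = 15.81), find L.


ρ = 44.23/15.81 = 2.7976
L = ρ[1 − (K+1)ρ^K + Kρ^(K+1)] / [(1−ρ)(1−ρ^(K+1))]
Numerator: 2.7976·(1 − 4·21.895517 + 3·61.254821) = 271.877125
Denominator: (-1.7976)·(-60.254821) = 108.313853
L = 271.877125/108.313853 = 2.5101

Final: 2.5101


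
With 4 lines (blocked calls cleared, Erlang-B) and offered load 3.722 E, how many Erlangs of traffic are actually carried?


B(4,3.722) = 0.283172 (Erlang-B)
Carried load = a(1 − B) = 3.722·(1 − 0.283172) = 3.722·0.716828 = 2.6680 E

Final: 2.6680 Erlangs


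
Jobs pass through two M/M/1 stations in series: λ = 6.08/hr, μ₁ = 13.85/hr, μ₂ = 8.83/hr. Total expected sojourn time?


Each node sees arrival rate λ = 6.08/hr (tandem ⇒ throughput preserved).
W₁ = 1/(μ₁−λ) = 1/(13.85−6.08) = 0.12870 hr
W₂ = 1/(μ₂−λ) = 1/(8.83−6.08) = 0.36364 hr
W_total = W₁ + W₂ = 0.12870 + 0.36364 = 0.49234 hr

Final: 0.49234 hr


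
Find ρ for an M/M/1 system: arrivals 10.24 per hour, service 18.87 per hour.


ρ = λ/μ = 10.24/18.87 = 0.5427

Final: 0.5427


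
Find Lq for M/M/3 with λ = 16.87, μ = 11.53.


a = λ/μ = 1.4631; ρ = a/3 = 0.4877
P₀ = 0.219656
Lq = P₀·a^c·ρ / (c!·(1−ρ)²) = 0.219656·3.13226·0.4877/(6·0.26244)
= 0.21310

Final: 0.21310


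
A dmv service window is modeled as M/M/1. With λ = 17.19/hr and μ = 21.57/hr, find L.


ρ = λ/μ = 17.19/21.57 = 0.7969
L = ρ/(1−ρ) = 0.7969/(1 − 0.7969) = 0.7969/0.2031 = 3.9247

Final: 3.9247


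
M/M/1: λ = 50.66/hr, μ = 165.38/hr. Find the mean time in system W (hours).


W = 1/(μ−λ) = 1/(165.38 − 50.66) = 1/114.72 = 0.008717 hr

Final: 0.008717 hr


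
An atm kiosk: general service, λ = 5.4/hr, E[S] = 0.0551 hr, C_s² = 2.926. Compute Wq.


ρ = λ·E[S] = 5.4·0.0551 = 0.2975
E[S²] = E[S]²(1+C_s²) = 0.0551²·(1+2.926) = 0.011919
Wq = λ·E[S²]/(2(1−ρ)) = 5.4·0.011919/(2·0.7025) = 0.04581 hr

Final: 0.04581 hr


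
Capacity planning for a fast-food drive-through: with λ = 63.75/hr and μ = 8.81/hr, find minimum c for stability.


Stability requires cμ > λ ⇔ c > λ/μ.
λ/μ = 63.75/8.81 = 7.2361
Minimum integer c = ⌊7.2361⌋ + 1 = 8
Check: 8·8.81 = 70.48 > 63.75, while 7·8.81 = 61.67 ≤ 63.75

Final: 8 servers


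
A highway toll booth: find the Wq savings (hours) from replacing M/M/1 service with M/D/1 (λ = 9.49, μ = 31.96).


ρ = 9.49/31.96 = 0.2969
Wq(M/M/1) = ρ/(μ−λ) = 0.2969/22.47 = 0.01321 hr
Wq(M/D/1) = ρ/(2(μ−λ)) = 0.006607 hr
Savings = 0.01321 − 0.006607 = 0.006607 hr

Final: 0.006607 hr


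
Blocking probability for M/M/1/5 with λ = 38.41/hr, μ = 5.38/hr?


ρ = λ/μ = 38.41/5.38 = 7.1394
P_K = (1−ρ)ρ^K/(1−ρ^(K+1)) = (-6.1394·18548.558218)/(1 − 132425.673077)
= -113877.114859/-132424.673077 = 0.859939

Final: 0.859939


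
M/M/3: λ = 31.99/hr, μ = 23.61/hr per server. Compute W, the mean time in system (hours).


a = 1.3549; ρ = 0.4516; P₀ = 0.248207
Lq = P₀·a^c·ρ/(c!(1−ρ)²) = 0.15456
Wq = Lq/λ = 0.15456/31.99 = 0.004831 hr
W = Wq + 1/μ = 0.004831 + 0.04235 = 0.04719 hr

Final: 0.04719 hr


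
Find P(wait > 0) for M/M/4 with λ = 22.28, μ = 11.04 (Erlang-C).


a = λ/μ = 2.0181; ρ = a/4 = 0.5045
P₀ = 0.127888 (from M/M/c formula)
C(c,a) = [a^c/(c!(1−ρ))]·P₀ = [16.58763/(24·0.4955)]·0.127888
= 1.39494·0.127888 = 0.178396

Final: 0.178396


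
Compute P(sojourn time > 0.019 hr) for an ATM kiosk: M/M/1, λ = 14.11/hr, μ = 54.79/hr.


W ~ Exponential(μ−λ) for M/M/1.
μ − λ = 54.79 − 14.11 = 40.6800
P(W > t) = e^{−(μ−λ)t} = e^{−0.7729} = 0.461663

Final: 0.461663


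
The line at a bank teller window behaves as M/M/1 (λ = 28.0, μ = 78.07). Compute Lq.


ρ = 28.0/78.07 = 0.3587
Lq = ρ²/(1−ρ) = 0.1286/0.6413 = 0.2006

Final: 0.2006


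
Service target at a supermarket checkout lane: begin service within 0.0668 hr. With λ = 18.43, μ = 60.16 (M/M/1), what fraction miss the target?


ρ = 18.43/60.16 = 0.3063
P(Wq > t) = ρ·e^{−(μ−λ)t} = 0.3063·e^{−2.7876}
= 0.3063·0.061571 = 0.018862

Final: 0.018862


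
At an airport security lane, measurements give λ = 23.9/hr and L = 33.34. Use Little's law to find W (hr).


W = L/λ = 33.34/23.9 = 1.3950 hr

Final: 1.3950 hr


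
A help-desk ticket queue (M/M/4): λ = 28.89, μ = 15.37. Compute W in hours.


a = 1.8796; ρ = 0.4699; P₀ = 0.148498
Lq = P₀·a^c·ρ/(c!(1−ρ)²) = 0.12916
Wq = Lq/λ = 0.12916/28.89 = 0.004471 hr
W = Wq + 1/μ = 0.004471 + 0.06506 = 0.06953 hr

Final: 0.06953 hr


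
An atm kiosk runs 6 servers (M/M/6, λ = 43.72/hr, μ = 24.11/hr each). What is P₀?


a = λ/μ = 43.72/24.11 = 1.8134; ρ = a/c = 0.3022
Σ_{k=0}^{5} a^k/k! (terms k=0..5) = 1.00000 + 1.81336 + 1.64413 + 0.99380 + 0.45053 + 0.16339 = 6.06520
Tail: a^6/(6!(1−ρ)) = 35.55475/(720·0.6978) = 0.07077
P₀ = 1/(6.06520 + 0.07077) = 1/6.13597 = 0.162973

Final: 0.162973


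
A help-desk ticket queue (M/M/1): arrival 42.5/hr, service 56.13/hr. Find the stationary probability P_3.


ρ = 42.5/56.13 = 0.7572
P_n = (1−ρ)·ρ^n = (1 − 0.7572)·0.7572^3 = 0.2428·0.434092 = 0.105410

Final: 0.105410


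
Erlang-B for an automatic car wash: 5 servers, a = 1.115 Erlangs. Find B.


B(c,a) = (a^c/c!) / Σ_{k=0}^{c} a^k/k!
a^5/5! = 0.014361
Σ terms (k=0..5): 1.00000 + 1.11500 + 0.62161 + 0.23103 + 0.06440 + 0.01436 = 3.046407
B = 0.014361/3.046407 = 0.004714

Final: 0.004714


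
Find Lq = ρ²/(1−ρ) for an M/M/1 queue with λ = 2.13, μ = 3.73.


ρ = 2.13/3.73 = 0.5710
Lq = ρ²/(1−ρ) = 0.3261/0.4290 = 0.7602

Final: 0.7602


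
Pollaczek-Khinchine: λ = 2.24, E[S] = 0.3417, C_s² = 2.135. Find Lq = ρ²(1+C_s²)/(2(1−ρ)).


ρ = λ·E[S] = 2.24·0.3417 = 0.7654
Lq = ρ²(1+C_s²)/(2(1−ρ)) = 0.5858·(1+2.135)/(2·0.2346)
= 0.5858·3.1350/0.4692 = 3.91454

Final: 3.91454


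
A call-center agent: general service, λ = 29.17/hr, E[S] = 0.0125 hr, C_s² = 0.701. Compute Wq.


ρ = λ·E[S] = 29.17·0.0125 = 0.3646
E[S²] = E[S]²(1+C_s²) = 0.0125²·(1+0.701) = 0.0002658
Wq = λ·E[S²]/(2(1−ρ)) = 29.17·0.0002658/(2·0.6354) = 0.006101 hr

Final: 0.006101 hr


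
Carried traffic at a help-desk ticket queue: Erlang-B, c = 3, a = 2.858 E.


B(3,2.858) = 0.328811 (Erlang-B)
Carried load = a(1 − B) = 2.858·(1 − 0.328811) = 2.858·0.671189 = 1.9183 E

Final: 1.9183 Erlangs
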